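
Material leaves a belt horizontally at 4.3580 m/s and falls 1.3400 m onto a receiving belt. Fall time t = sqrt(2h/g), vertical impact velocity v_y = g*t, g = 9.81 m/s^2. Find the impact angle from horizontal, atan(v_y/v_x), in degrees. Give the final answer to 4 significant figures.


t = sqrt(2*1.3400/9.81) = 0.522676 s
v_y = 9.81 * 0.522676 = 5.12745 m/s
angle = atan(5.12745 / 4.3580) = 49.64 deg


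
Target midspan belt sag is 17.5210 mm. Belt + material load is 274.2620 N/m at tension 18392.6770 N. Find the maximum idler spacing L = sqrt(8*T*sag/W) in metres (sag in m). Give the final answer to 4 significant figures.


sag = 17.5210/1000 = 0.017521 m
L = sqrt(8 * 18392.6770 * 0.017521 / 274.2620)
L = 3.066 m


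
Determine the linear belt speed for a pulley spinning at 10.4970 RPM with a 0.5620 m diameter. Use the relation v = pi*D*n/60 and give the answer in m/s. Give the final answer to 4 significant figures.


v = pi * 0.5620 * 10.4970 / 60
v = 0.3089 m/s


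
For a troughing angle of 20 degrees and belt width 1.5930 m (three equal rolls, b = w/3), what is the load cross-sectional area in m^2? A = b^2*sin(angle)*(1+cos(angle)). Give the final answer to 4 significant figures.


b = 1.5930/3 = 0.531 m
A = 0.531^2 * sin(20 deg) * (1 + cos(20 deg))
A = 0.1871 m^2


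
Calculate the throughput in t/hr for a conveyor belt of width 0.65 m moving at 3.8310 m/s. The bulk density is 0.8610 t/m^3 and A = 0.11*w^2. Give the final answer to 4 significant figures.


A = 0.11 * 0.65^2 = 0.046475 m^2
C = 0.046475 * 3.8310 * 0.8610 * 3600
C = 551.9 t/hr


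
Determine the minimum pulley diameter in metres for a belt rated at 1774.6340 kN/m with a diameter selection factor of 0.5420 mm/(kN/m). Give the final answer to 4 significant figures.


D = 1774.6340 * 0.5420 / 1000
D = 0.9619 m


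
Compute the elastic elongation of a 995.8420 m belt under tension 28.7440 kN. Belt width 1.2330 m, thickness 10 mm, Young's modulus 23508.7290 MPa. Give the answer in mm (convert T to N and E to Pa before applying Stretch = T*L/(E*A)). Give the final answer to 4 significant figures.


A = 1.2330 * 0.01 = 0.01233 m^2
Stretch = 28.7440*1000 * 995.8420 / (23508.7290e6 * 0.01233) * 1000
Stretch = 98.75 mm


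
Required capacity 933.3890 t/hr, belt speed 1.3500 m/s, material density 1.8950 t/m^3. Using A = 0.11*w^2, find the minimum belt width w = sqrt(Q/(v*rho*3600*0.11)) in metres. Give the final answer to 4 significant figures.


A_req = 933.3890 / (1.3500 * 1.8950 * 3600) = 0.101348 m^2
w = sqrt(0.101348 / 0.11)
w = 0.9599 m


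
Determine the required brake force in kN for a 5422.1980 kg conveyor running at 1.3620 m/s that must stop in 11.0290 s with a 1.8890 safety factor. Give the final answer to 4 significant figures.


F = 5422.1980 * 1.3620 / 11.0290 * 1.8890 / 1000
F = 1.265 kN


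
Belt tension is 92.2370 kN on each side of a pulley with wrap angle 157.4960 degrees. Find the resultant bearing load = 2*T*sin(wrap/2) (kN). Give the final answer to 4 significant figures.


F = 2 * 92.2370 * sin(157.4960/2 deg)
F = 180.9 kN


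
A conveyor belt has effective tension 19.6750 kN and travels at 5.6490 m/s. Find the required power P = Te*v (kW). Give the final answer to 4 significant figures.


P = Te * v = 19.6750 * 5.6490
P = 111.1 kW


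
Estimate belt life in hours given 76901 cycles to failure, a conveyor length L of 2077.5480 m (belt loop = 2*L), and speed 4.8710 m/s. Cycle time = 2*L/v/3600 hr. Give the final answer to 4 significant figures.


cycle_time = 2 * 2077.5480 / 4.8710 / 3600 = 0.236952 hr
life = 76901 * 0.236952 = 18220 hours


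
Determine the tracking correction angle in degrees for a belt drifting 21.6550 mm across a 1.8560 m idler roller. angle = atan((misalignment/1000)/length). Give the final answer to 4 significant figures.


misalign_m = 21.6550 / 1000 = 0.021655 m
angle = atan(0.021655 / 1.8560)
angle = 0.6685 deg


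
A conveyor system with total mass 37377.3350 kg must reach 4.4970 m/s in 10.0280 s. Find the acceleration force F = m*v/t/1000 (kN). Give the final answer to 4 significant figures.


F = 37377.3350 * 4.4970 / 10.0280 / 1000
F = 16.76 kN


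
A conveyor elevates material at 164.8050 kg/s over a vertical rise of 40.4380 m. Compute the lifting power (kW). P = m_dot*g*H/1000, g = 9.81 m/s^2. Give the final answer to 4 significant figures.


P = 164.8050 * 9.81 * 40.4380 / 1000
P = 65.38 kW


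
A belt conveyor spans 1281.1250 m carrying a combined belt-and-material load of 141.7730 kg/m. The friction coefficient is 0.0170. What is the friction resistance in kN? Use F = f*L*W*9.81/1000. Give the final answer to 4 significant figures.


F = 0.0170 * 1281.1250 * 141.7730 * 9.81 / 1000
F = 30.29 kN


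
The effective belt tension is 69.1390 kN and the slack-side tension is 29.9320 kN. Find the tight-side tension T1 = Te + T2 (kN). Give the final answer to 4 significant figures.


T1 = Te + T2 = 69.1390 + 29.9320
T1 = 99.07 kN


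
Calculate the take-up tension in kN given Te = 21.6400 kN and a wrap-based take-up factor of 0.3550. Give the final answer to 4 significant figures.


T_tu = 21.6400 * 0.3550
T_tu = 7.682 kN


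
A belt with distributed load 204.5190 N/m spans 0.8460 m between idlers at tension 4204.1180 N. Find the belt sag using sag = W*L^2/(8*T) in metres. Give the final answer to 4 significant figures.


sag = 204.5190 * 0.8460^2 / (8 * 4204.1180)
sag = 0.004352 m


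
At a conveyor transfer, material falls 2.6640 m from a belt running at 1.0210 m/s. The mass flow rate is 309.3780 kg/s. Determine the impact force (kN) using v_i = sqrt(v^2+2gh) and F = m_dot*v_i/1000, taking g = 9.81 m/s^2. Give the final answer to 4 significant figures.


v_i = sqrt(1.0210^2 + 2*9.81*2.6640) = 7.30138 m/s
F = 309.3780 * 7.30138 / 1000
F = 2.259 kN


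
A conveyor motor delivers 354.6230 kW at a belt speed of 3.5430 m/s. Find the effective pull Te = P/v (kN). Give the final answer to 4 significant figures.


Te = P / v = 354.6230 / 3.5430
Te = 100.1 kN


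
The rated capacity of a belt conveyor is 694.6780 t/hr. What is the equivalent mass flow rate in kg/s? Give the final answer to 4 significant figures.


m_dot = 694.6780 * 1000 / 3600
m_dot = 193.0 kg/s


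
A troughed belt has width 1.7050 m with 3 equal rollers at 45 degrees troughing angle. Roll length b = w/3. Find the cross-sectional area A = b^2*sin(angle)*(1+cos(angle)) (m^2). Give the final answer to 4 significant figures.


b = 1.7050/3 = 0.568333 m
A = 0.568333^2 * sin(45 deg) * (1 + cos(45 deg))
A = 0.3899 m^2


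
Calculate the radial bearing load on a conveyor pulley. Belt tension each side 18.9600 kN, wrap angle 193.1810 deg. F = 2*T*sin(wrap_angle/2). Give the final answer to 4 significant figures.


F = 2 * 18.9600 * sin(193.1810/2 deg)
F = 37.67 kN


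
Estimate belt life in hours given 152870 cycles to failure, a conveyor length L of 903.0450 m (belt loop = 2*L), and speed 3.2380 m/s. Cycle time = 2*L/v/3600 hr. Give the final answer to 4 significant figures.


cycle_time = 2 * 903.0450 / 3.2380 / 3600 = 0.154939 hr
life = 152870 * 0.154939 = 23690 hours


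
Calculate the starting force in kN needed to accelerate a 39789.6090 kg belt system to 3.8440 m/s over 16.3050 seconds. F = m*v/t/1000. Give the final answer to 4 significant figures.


F = 39789.6090 * 3.8440 / 16.3050 / 1000
F = 9.381 kN


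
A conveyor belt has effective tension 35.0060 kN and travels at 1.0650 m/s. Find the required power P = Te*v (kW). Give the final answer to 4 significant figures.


P = Te * v = 35.0060 * 1.0650
P = 37.28 kW


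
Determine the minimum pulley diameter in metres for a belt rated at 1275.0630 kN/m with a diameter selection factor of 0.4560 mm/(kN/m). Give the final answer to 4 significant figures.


D = 1275.0630 * 0.4560 / 1000
D = 0.5814 m


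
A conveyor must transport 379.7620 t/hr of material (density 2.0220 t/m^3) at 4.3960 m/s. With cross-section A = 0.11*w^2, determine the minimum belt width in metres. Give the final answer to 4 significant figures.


A_req = 379.7620 / (4.3960 * 2.0220 * 3600) = 0.0118678 m^2
w = sqrt(0.0118678 / 0.11)
w = 0.3285 m


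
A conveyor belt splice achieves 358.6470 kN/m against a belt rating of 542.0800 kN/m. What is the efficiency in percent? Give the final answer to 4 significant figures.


Eff = 358.6470 / 542.0800 * 100
Eff = 66.16 %


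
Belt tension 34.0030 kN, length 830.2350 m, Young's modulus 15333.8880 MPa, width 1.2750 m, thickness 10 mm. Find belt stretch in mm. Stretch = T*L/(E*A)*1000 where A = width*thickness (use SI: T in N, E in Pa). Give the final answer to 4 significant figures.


A = 1.2750 * 0.01 = 0.01275 m^2
Stretch = 34.0030*1000 * 830.2350 / (15333.8880e6 * 0.01275) * 1000
Stretch = 144.4 mm


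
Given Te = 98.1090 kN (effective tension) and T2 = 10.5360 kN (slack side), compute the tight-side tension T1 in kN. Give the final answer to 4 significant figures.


T1 = Te + T2 = 98.1090 + 10.5360
T1 = 108.6 kN


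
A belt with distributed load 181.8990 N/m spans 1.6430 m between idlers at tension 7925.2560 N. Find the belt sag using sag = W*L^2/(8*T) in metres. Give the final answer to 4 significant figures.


sag = 181.8990 * 1.6430^2 / (8 * 7925.2560)
sag = 0.007745 m


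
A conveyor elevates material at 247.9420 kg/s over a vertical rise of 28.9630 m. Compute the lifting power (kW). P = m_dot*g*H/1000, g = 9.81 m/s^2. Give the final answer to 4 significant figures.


P = 247.9420 * 9.81 * 28.9630 / 1000
P = 70.45 kW


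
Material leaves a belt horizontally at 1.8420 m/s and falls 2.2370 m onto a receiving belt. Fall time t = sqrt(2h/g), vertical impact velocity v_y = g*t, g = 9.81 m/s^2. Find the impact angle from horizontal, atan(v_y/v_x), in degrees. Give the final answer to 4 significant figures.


t = sqrt(2*2.2370/9.81) = 0.675326 s
v_y = 9.81 * 0.675326 = 6.62495 m/s
angle = atan(6.62495 / 1.8420) = 74.46 deg


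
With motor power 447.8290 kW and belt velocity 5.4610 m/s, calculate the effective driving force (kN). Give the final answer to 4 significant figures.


Te = P / v = 447.8290 / 5.4610
Te = 82.00 kN


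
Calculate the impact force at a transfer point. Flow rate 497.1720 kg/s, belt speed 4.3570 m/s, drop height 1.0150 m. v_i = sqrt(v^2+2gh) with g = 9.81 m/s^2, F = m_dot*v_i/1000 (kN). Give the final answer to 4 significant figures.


v_i = sqrt(4.3570^2 + 2*9.81*1.0150) = 6.23681 m/s
F = 497.1720 * 6.23681 / 1000
F = 3.101 kN


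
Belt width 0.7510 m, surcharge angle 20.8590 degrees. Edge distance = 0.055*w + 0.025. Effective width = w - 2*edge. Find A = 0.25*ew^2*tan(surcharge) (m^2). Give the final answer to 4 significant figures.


edge = 0.055*0.7510 + 0.025 = 0.066305 m
ew = 0.7510 - 2*0.066305 = 0.61839 m
A = 0.25 * 0.61839^2 * tan(20.8590 deg)
A = 0.03643 m^2


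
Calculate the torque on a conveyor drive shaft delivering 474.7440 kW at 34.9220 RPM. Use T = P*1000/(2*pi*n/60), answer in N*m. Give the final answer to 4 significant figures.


omega = 2*pi*34.9220/60 = 3.65702 rad/s
T = 474.7440*1000 / 3.65702
T = 129800 N*m


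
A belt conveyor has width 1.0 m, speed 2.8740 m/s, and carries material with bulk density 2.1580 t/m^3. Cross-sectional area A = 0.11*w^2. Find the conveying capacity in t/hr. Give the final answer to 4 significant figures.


A = 0.11 * 1.0^2 = 0.11 m^2
C = 0.11 * 2.8740 * 2.1580 * 3600
C = 2456 t/hr


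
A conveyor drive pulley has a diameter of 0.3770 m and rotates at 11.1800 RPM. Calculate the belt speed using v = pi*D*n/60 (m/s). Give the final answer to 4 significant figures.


v = pi * 0.3770 * 11.1800 / 60
v = 0.2207 m/s


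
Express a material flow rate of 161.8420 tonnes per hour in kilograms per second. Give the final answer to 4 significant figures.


m_dot = 161.8420 * 1000 / 3600
m_dot = 44.96 kg/s


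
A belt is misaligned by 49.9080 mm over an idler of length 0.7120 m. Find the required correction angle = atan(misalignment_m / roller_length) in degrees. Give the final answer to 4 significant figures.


misalign_m = 49.9080 / 1000 = 0.049908 m
angle = atan(0.049908 / 0.7120)
angle = 4.010 deg


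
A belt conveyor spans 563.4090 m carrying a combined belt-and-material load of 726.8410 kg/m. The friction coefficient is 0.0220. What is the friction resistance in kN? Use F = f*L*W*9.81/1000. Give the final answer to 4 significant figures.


F = 0.0220 * 563.4090 * 726.8410 * 9.81 / 1000
F = 88.38 kN


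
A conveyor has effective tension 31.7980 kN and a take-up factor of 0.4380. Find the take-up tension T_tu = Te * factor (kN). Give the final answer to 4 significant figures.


T_tu = 31.7980 * 0.4380
T_tu = 13.93 kN


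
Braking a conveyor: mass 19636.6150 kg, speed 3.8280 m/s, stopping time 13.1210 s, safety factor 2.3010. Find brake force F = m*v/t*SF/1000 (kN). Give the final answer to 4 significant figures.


F = 19636.6150 * 3.8280 / 13.1210 * 2.3010 / 1000
F = 13.18 kN


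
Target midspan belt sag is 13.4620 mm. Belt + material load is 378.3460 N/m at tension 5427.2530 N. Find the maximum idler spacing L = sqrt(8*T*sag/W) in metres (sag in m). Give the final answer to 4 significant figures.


sag = 13.4620/1000 = 0.013462 m
L = sqrt(8 * 5427.2530 * 0.013462 / 378.3460)
L = 1.243 m


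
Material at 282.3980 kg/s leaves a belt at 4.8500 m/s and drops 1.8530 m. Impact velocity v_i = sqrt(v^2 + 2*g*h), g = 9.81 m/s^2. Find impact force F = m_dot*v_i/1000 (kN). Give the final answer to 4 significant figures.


v_i = sqrt(4.8500^2 + 2*9.81*1.8530) = 7.73811 m/s
F = 282.3980 * 7.73811 / 1000
F = 2.185 kN


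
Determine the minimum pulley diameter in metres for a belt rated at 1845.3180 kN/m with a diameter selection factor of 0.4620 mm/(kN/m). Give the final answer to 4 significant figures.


D = 1845.3180 * 0.4620 / 1000
D = 0.8525 m


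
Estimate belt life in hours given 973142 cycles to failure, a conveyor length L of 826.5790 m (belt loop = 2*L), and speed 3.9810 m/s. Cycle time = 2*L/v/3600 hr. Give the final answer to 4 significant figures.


cycle_time = 2 * 826.5790 / 3.9810 / 3600 = 0.115351 hr
life = 973142 * 0.115351 = 112300 hours


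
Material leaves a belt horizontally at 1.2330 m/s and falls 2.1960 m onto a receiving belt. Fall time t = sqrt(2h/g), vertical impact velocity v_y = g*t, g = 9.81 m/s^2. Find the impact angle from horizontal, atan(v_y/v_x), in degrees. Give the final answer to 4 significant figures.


t = sqrt(2*2.1960/9.81) = 0.669109 s
v_y = 9.81 * 0.669109 = 6.56396 m/s
angle = atan(6.56396 / 1.2330) = 79.36 deg


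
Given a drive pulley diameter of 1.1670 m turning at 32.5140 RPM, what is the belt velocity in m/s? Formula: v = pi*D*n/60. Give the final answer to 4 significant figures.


v = pi * 1.1670 * 32.5140 / 60
v = 1.987 m/s


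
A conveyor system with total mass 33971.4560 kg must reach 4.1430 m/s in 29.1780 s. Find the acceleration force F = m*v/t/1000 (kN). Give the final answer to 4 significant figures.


F = 33971.4560 * 4.1430 / 29.1780 / 1000
F = 4.824 kN


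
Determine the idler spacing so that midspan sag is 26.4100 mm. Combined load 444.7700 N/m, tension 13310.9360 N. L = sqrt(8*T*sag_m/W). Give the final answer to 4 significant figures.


sag = 26.4100/1000 = 0.026410 m
L = sqrt(8 * 13310.9360 * 0.026410 / 444.7700)
L = 2.515 m


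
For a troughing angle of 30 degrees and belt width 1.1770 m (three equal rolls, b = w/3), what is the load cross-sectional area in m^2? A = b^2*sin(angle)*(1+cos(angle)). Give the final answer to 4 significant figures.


b = 1.1770/3 = 0.392333 m
A = 0.392333^2 * sin(30 deg) * (1 + cos(30 deg))
A = 0.1436 m^2


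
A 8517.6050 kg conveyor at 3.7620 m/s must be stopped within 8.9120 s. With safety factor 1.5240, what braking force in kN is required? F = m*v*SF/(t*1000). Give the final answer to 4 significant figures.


F = 8517.6050 * 3.7620 / 8.9120 * 1.5240 / 1000
F = 5.480 kN


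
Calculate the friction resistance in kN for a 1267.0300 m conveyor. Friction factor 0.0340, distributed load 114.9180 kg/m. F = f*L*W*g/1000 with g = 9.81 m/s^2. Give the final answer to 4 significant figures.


F = 0.0340 * 1267.0300 * 114.9180 * 9.81 / 1000
F = 48.56 kN


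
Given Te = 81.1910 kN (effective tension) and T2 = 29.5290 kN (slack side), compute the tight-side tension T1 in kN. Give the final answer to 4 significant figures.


T1 = Te + T2 = 81.1910 + 29.5290
T1 = 110.7 kN


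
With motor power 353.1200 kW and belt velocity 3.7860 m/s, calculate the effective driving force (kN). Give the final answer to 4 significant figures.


Te = P / v = 353.1200 / 3.7860
Te = 93.27 kN


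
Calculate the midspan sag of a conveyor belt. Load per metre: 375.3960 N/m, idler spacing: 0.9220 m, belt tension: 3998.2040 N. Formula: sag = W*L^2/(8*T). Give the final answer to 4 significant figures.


sag = 375.3960 * 0.9220^2 / (8 * 3998.2040)
sag = 0.009977 m


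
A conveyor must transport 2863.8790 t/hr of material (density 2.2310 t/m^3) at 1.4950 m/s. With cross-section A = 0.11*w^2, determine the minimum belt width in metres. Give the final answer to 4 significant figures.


A_req = 2863.8790 / (1.4950 * 2.2310 * 3600) = 0.238513 m^2
w = sqrt(0.238513 / 0.11)
w = 1.473 m


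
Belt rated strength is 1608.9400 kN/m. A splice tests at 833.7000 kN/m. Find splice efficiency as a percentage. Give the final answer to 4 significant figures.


Eff = 833.7000 / 1608.9400 * 100
Eff = 51.82 %


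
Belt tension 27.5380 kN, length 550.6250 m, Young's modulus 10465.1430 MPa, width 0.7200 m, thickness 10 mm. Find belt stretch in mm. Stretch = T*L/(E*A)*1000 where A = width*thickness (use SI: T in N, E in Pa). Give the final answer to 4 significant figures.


A = 0.7200 * 0.01 = 0.00720 m^2
Stretch = 27.5380*1000 * 550.6250 / (10465.1430e6 * 0.00720) * 1000
Stretch = 201.2 mm


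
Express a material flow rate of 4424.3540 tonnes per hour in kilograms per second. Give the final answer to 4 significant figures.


m_dot = 4424.3540 * 1000 / 3600
m_dot = 1229 kg/s


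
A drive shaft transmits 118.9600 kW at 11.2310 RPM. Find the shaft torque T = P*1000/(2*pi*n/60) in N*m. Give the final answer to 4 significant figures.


omega = 2*pi*11.2310/60 = 1.17611 rad/s
T = 118.9600*1000 / 1.17611
T = 101100 N*m


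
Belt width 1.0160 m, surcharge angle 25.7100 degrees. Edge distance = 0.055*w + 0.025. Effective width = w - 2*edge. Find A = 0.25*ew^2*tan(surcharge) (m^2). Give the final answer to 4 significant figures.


edge = 0.055*1.0160 + 0.025 = 0.08088 m
ew = 1.0160 - 2*0.08088 = 0.85424 m
A = 0.25 * 0.85424^2 * tan(25.7100 deg)
A = 0.08784 m^2


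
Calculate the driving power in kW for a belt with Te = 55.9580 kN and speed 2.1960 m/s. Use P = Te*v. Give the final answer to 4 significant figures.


P = Te * v = 55.9580 * 2.1960
P = 122.9 kW


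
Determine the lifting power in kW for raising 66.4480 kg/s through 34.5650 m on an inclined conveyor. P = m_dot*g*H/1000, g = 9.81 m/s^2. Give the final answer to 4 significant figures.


P = 66.4480 * 9.81 * 34.5650 / 1000
P = 22.53 kW


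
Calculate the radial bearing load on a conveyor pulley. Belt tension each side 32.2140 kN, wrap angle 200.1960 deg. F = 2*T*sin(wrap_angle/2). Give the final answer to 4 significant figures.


F = 2 * 32.2140 * sin(200.1960/2 deg)
F = 63.43 kN


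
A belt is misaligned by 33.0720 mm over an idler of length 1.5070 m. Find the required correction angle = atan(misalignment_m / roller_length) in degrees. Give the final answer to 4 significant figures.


misalign_m = 33.0720 / 1000 = 0.033072 m
angle = atan(0.033072 / 1.5070)
angle = 1.257 deg


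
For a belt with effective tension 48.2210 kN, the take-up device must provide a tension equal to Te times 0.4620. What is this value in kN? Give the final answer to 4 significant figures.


T_tu = 48.2210 * 0.4620
T_tu = 22.28 kN


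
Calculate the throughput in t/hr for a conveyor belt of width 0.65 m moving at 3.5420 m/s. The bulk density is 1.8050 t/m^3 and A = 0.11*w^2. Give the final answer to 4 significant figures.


A = 0.11 * 0.65^2 = 0.046475 m^2
C = 0.046475 * 3.5420 * 1.8050 * 3600
C = 1070 t/hr


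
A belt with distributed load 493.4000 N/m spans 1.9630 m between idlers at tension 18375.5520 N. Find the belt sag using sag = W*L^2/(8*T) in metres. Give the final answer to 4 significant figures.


sag = 493.4000 * 1.9630^2 / (8 * 18375.5520)
sag = 0.01293 m


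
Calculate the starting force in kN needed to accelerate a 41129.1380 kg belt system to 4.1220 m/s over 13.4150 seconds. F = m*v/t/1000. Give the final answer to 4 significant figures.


F = 41129.1380 * 4.1220 / 13.4150 / 1000
F = 12.64 kN


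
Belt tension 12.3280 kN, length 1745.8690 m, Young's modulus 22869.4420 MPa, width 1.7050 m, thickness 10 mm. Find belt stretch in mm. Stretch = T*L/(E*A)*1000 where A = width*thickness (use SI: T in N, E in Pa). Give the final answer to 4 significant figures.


A = 1.7050 * 0.01 = 0.01705 m^2
Stretch = 12.3280*1000 * 1745.8690 / (22869.4420e6 * 0.01705) * 1000
Stretch = 55.20 mm


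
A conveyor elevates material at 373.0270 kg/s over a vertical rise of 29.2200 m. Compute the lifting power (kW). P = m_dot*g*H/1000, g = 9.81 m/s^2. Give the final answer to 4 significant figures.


P = 373.0270 * 9.81 * 29.2200 / 1000
P = 106.9 kW


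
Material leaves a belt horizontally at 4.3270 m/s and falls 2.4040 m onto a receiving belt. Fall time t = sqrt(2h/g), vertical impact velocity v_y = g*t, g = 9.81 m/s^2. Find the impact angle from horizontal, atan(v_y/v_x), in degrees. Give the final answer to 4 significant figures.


t = sqrt(2*2.4040/9.81) = 0.70008 s
v_y = 9.81 * 0.70008 = 6.86778 m/s
angle = atan(6.86778 / 4.3270) = 57.79 deg


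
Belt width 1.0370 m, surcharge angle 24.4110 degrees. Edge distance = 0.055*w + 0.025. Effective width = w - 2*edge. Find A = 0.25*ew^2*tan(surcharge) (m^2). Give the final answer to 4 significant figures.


edge = 0.055*1.0370 + 0.025 = 0.082035 m
ew = 1.0370 - 2*0.082035 = 0.87293 m
A = 0.25 * 0.87293^2 * tan(24.4110 deg)
A = 0.08646 m^2


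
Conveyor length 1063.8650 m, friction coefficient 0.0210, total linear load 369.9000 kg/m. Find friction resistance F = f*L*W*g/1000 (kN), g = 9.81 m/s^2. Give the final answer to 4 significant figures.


F = 0.0210 * 1063.8650 * 369.9000 * 9.81 / 1000
F = 81.07 kN


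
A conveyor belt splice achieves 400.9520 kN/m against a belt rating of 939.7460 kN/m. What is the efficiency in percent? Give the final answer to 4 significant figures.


Eff = 400.9520 / 939.7460 * 100
Eff = 42.67 %


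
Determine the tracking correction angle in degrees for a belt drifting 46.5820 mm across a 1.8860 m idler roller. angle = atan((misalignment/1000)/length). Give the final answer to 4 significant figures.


misalign_m = 46.5820 / 1000 = 0.046582 m
angle = atan(0.046582 / 1.8860)
angle = 1.415 deg


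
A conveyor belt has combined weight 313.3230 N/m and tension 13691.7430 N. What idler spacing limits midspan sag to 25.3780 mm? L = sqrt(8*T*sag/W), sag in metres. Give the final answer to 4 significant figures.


sag = 25.3780/1000 = 0.025378 m
L = sqrt(8 * 13691.7430 * 0.025378 / 313.3230)
L = 2.979 m


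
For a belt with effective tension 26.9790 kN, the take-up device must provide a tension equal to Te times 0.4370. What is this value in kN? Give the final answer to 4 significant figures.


T_tu = 26.9790 * 0.4370
T_tu = 11.79 kN


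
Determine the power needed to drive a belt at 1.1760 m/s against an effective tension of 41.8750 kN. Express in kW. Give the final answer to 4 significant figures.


P = Te * v = 41.8750 * 1.1760
P = 49.24 kW


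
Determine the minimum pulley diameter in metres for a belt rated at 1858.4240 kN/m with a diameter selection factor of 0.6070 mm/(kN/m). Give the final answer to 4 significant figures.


D = 1858.4240 * 0.6070 / 1000
D = 1.128 m


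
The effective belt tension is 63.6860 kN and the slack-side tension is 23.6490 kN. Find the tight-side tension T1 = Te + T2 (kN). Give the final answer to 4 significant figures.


T1 = Te + T2 = 63.6860 + 23.6490
T1 = 87.34 kN


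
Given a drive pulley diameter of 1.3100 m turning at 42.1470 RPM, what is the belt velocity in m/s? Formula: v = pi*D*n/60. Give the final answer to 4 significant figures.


v = pi * 1.3100 * 42.1470 / 60
v = 2.891 m/s


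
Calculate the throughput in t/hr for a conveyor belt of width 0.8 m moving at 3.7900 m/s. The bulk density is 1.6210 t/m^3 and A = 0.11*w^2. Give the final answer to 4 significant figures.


A = 0.11 * 0.8^2 = 0.0704 m^2
C = 0.0704 * 3.7900 * 1.6210 * 3600
C = 1557 t/hr


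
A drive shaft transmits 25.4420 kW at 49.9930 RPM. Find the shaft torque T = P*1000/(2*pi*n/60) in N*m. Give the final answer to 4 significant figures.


omega = 2*pi*49.9930/60 = 5.23525 rad/s
T = 25.4420*1000 / 5.23525
T = 4860 N*m


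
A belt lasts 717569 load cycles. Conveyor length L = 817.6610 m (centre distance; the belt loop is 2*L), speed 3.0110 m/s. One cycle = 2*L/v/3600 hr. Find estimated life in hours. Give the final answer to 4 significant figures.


cycle_time = 2 * 817.6610 / 3.0110 / 3600 = 0.150866 hr
life = 717569 * 0.150866 = 108300 hours


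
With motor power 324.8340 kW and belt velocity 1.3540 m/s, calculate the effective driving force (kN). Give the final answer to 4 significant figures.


Te = P / v = 324.8340 / 1.3540
Te = 239.9 kN


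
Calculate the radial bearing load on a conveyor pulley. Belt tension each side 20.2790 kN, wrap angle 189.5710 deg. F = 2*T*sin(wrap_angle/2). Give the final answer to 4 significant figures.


F = 2 * 20.2790 * sin(189.5710/2 deg)
F = 40.42 kN


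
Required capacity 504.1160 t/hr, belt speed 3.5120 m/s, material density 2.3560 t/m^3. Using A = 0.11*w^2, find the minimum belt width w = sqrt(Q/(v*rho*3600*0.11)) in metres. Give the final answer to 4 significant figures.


A_req = 504.1160 / (3.5120 * 2.3560 * 3600) = 0.0169238 m^2
w = sqrt(0.0169238 / 0.11)
w = 0.3922 m


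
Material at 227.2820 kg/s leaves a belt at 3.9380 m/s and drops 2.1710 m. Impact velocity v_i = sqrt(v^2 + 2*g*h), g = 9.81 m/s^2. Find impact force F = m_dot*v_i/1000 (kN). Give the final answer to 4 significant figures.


v_i = sqrt(3.9380^2 + 2*9.81*2.1710) = 7.62252 m/s
F = 227.2820 * 7.62252 / 1000
F = 1.732 kN


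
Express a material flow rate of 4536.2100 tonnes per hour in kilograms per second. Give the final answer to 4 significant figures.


m_dot = 4536.2100 * 1000 / 3600
m_dot = 1260 kg/s


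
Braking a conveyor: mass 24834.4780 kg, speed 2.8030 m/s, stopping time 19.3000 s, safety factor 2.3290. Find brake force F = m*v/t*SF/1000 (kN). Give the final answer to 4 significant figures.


F = 24834.4780 * 2.8030 / 19.3000 * 2.3290 / 1000
F = 8.400 kN


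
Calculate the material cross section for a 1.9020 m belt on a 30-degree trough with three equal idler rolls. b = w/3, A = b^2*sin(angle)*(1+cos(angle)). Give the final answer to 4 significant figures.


b = 1.9020/3 = 0.634 m
A = 0.634^2 * sin(30 deg) * (1 + cos(30 deg))
A = 0.3750 m^2


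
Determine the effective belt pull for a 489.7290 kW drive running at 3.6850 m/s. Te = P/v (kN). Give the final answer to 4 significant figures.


Te = P / v = 489.7290 / 3.6850
Te = 132.9 kN


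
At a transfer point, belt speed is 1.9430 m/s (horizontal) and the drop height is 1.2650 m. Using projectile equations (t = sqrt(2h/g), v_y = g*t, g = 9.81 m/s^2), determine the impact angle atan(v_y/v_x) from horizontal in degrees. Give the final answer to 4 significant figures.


t = sqrt(2*1.2650/9.81) = 0.507839 s
v_y = 9.81 * 0.507839 = 4.9819 m/s
angle = atan(4.9819 / 1.9430) = 68.69 deg


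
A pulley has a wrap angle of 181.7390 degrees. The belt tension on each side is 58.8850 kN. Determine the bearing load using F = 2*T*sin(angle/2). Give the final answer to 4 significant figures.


F = 2 * 58.8850 * sin(181.7390/2 deg)
F = 117.8 kN


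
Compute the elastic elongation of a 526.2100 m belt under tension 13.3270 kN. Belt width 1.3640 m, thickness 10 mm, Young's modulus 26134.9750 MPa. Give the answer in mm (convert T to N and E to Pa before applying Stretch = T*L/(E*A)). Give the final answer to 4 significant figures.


A = 1.3640 * 0.01 = 0.01364 m^2
Stretch = 13.3270*1000 * 526.2100 / (26134.9750e6 * 0.01364) * 1000
Stretch = 19.67 mm


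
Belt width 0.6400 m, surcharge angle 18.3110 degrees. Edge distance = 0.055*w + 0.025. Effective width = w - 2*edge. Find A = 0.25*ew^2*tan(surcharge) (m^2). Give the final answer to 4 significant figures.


edge = 0.055*0.6400 + 0.025 = 0.0602 m
ew = 0.6400 - 2*0.0602 = 0.5196 m
A = 0.25 * 0.5196^2 * tan(18.3110 deg)
A = 0.02234 m^2


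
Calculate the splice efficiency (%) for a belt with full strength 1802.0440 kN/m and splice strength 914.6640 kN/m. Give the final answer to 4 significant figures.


Eff = 914.6640 / 1802.0440 * 100
Eff = 50.76 %


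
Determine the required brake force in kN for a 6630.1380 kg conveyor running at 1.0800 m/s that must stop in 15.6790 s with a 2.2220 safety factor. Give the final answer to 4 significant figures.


F = 6630.1380 * 1.0800 / 15.6790 * 2.2220 / 1000
F = 1.015 kN


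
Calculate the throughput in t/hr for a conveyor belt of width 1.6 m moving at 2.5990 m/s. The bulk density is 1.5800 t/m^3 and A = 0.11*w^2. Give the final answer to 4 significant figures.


A = 0.11 * 1.6^2 = 0.2816 m^2
C = 0.2816 * 2.5990 * 1.5800 * 3600
C = 4163 t/hr


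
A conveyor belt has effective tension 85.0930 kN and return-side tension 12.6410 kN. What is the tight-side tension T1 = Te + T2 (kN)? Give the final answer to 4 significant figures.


T1 = Te + T2 = 85.0930 + 12.6410
T1 = 97.73 kN


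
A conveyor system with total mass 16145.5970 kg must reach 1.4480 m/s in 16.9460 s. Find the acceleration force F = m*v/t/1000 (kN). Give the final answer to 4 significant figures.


F = 16145.5970 * 1.4480 / 16.9460 / 1000
F = 1.380 kN


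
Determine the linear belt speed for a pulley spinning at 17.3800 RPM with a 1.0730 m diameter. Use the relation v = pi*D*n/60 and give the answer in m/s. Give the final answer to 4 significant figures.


v = pi * 1.0730 * 17.3800 / 60
v = 0.9764 m/s


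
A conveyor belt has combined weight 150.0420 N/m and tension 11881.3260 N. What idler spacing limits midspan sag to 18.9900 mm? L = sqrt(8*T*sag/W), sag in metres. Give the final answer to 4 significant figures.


sag = 18.9900/1000 = 0.018990 m
L = sqrt(8 * 11881.3260 * 0.018990 / 150.0420)
L = 3.468 m


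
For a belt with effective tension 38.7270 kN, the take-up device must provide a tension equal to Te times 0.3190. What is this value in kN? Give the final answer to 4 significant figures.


T_tu = 38.7270 * 0.3190
T_tu = 12.35 kN


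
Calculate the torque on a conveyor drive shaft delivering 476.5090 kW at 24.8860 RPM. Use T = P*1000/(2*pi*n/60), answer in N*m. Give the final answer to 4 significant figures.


omega = 2*pi*24.8860/60 = 2.60606 rad/s
T = 476.5090*1000 / 2.60606
T = 182800 N*m


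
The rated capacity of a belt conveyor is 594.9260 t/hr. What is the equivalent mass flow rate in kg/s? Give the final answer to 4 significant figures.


m_dot = 594.9260 * 1000 / 3600
m_dot = 165.3 kg/s


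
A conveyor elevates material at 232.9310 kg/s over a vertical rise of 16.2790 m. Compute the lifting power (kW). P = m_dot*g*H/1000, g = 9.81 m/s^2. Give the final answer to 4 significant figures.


P = 232.9310 * 9.81 * 16.2790 / 1000
P = 37.20 kW


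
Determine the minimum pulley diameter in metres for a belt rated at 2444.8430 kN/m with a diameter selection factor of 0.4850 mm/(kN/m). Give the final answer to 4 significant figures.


D = 2444.8430 * 0.4850 / 1000
D = 1.186 m


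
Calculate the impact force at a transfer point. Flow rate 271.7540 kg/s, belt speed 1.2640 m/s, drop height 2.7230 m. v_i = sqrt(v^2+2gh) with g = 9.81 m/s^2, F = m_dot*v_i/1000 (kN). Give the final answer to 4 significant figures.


v_i = sqrt(1.2640^2 + 2*9.81*2.7230) = 7.41775 m/s
F = 271.7540 * 7.41775 / 1000
F = 2.016 kN


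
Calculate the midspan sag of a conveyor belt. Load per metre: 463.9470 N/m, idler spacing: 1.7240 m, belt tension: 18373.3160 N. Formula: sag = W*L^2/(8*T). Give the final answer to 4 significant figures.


sag = 463.9470 * 1.7240^2 / (8 * 18373.3160)
sag = 0.009381 m


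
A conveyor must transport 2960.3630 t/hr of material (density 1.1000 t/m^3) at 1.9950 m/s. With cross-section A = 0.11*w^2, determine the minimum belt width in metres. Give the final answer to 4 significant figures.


A_req = 2960.3630 / (1.9950 * 1.1000 * 3600) = 0.37472 m^2
w = sqrt(0.37472 / 0.11)
w = 1.846 m


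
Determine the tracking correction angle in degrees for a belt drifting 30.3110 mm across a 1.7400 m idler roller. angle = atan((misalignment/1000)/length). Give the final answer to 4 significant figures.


misalign_m = 30.3110 / 1000 = 0.030311 m
angle = atan(0.030311 / 1.7400)
angle = 0.9980 deg


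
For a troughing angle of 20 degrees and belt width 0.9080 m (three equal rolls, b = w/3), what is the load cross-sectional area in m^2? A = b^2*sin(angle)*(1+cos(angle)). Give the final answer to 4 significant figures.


b = 0.9080/3 = 0.302667 m
A = 0.302667^2 * sin(20 deg) * (1 + cos(20 deg))
A = 0.06077 m^2


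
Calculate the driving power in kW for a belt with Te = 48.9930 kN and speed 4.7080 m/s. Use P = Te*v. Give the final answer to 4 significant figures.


P = Te * v = 48.9930 * 4.7080
P = 230.7 kW


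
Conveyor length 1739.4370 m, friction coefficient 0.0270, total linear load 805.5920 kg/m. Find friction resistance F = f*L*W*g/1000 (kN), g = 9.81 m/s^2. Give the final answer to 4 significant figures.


F = 0.0270 * 1739.4370 * 805.5920 * 9.81 / 1000
F = 371.2 kN


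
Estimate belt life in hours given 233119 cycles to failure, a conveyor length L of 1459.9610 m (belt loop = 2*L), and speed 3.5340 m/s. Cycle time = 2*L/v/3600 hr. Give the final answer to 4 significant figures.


cycle_time = 2 * 1459.9610 / 3.5340 / 3600 = 0.22951 hr
life = 233119 * 0.22951 = 53500 hours


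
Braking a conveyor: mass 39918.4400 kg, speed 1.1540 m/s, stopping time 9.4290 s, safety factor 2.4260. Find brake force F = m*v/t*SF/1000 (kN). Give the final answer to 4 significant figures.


F = 39918.4400 * 1.1540 / 9.4290 * 2.4260 / 1000
F = 11.85 kN


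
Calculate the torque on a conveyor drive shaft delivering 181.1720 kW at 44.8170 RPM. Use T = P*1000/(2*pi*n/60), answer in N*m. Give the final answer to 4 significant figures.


omega = 2*pi*44.8170/60 = 4.69323 rad/s
T = 181.1720*1000 / 4.69323
T = 38600 N*m


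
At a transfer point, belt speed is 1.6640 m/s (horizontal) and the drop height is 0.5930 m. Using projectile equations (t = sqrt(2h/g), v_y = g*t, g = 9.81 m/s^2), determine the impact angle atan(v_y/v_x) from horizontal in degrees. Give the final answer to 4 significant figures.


t = sqrt(2*0.5930/9.81) = 0.347703 s
v_y = 9.81 * 0.347703 = 3.41097 m/s
angle = atan(3.41097 / 1.6640) = 64.00 deg


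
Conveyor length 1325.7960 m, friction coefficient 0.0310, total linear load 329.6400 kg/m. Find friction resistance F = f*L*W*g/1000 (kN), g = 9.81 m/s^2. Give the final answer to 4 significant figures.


F = 0.0310 * 1325.7960 * 329.6400 * 9.81 / 1000
F = 132.9 kN


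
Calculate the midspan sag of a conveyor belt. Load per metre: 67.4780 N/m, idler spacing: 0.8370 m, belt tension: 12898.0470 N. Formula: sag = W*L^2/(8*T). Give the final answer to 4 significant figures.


sag = 67.4780 * 0.8370^2 / (8 * 12898.0470)
sag = 0.0004581 m


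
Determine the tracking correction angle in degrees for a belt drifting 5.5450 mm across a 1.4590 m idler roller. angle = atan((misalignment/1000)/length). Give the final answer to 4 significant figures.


misalign_m = 5.5450 / 1000 = 0.005545 m
angle = atan(0.005545 / 1.4590)
angle = 0.2178 deg


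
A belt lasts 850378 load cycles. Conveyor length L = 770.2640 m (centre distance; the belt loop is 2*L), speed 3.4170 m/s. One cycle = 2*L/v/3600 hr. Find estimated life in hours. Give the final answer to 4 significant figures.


cycle_time = 2 * 770.2640 / 3.4170 / 3600 = 0.125234 hr
life = 850378 * 0.125234 = 106500 hours


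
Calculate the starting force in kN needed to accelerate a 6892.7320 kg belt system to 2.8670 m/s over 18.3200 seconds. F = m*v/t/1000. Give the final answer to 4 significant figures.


F = 6892.7320 * 2.8670 / 18.3200 / 1000
F = 1.079 kN


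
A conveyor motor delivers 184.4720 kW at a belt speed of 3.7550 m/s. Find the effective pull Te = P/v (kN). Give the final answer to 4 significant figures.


Te = P / v = 184.4720 / 3.7550
Te = 49.13 kN


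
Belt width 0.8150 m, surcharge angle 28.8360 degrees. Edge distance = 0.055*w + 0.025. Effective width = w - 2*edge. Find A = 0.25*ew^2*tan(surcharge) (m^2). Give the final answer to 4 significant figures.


edge = 0.055*0.8150 + 0.025 = 0.069825 m
ew = 0.8150 - 2*0.069825 = 0.67535 m
A = 0.25 * 0.67535^2 * tan(28.8360 deg)
A = 0.06278 m^2


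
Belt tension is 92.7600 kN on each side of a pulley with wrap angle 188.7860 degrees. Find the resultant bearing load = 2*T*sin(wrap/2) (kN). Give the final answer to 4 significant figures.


F = 2 * 92.7600 * sin(188.7860/2 deg)
F = 185.0 kN


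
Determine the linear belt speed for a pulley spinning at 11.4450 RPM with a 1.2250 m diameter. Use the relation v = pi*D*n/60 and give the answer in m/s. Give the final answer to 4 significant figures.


v = pi * 1.2250 * 11.4450 / 60
v = 0.7341 m/s


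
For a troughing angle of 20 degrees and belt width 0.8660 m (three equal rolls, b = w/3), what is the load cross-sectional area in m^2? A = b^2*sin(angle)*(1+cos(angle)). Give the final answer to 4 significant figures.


b = 0.8660/3 = 0.288667 m
A = 0.288667^2 * sin(20 deg) * (1 + cos(20 deg))
A = 0.05528 m^2


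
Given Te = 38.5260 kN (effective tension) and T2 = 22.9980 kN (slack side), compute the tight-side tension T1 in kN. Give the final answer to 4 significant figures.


T1 = Te + T2 = 38.5260 + 22.9980
T1 = 61.52 kN


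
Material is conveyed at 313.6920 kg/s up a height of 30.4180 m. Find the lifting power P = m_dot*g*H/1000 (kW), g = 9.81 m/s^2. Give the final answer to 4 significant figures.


P = 313.6920 * 9.81 * 30.4180 / 1000
P = 93.61 kW


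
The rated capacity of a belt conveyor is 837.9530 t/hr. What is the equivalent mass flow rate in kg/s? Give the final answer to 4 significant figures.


m_dot = 837.9530 * 1000 / 3600
m_dot = 232.8 kg/s


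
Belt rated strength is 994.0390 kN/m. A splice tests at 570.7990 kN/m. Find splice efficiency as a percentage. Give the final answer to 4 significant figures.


Eff = 570.7990 / 994.0390 * 100
Eff = 57.42 %


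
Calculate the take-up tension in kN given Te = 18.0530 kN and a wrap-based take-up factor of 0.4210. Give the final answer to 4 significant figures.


T_tu = 18.0530 * 0.4210
T_tu = 7.600 kN


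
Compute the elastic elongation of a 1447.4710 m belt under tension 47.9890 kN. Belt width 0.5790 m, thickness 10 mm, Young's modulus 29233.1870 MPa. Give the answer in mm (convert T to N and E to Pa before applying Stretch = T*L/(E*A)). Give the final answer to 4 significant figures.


A = 0.5790 * 0.01 = 0.00579 m^2
Stretch = 47.9890*1000 * 1447.4710 / (29233.1870e6 * 0.00579) * 1000
Stretch = 410.4 mm


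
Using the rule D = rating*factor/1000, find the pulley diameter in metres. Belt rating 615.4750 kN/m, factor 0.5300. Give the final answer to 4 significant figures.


D = 615.4750 * 0.5300 / 1000
D = 0.3262 m
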